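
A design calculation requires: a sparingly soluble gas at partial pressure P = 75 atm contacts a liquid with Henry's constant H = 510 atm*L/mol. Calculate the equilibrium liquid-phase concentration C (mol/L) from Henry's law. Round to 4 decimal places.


C = P / H
C = 75 / 510
C = 0.1471 mol/L


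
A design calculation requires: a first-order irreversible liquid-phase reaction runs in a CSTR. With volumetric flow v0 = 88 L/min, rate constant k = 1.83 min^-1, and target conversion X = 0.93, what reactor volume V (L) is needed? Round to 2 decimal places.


V = v0 * X / (k * (1 - X))
V = 88 * 0.93 / (1.83 * (1 - 0.93))
V = 81.84 / (1.83 * 0.07)
V = 81.84 / 0.1281
V = 638.88 L


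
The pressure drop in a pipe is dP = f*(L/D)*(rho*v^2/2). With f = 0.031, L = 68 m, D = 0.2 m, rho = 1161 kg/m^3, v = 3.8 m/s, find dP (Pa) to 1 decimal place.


dP = f * (L/D) * (rho*v^2/2)
dP = 0.031 * (68/0.2) * (1161*3.8^2/2)
L/D = 340.0
rho*v^2/2 = 1161*14.44/2 = 8382.42
dP = 0.031 * 340.0 * 8382.42
dP = 88350.7 Pa


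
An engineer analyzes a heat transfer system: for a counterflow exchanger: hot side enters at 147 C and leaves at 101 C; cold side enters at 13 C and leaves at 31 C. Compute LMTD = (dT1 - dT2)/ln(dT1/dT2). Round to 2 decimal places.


dT1 = Th_in - Tc_out = 147 - 31 = 116
dT2 = Th_out - Tc_in = 101 - 13 = 88
LMTD = (dT1 - dT2) / ln(dT1/dT2)
LMTD = (116 - 88) / ln(116/88)
LMTD = 101.36 K


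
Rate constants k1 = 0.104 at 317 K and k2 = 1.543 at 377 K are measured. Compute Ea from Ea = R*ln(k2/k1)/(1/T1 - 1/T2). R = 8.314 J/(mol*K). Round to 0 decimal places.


Ea = R * ln(k2/k1) / (1/T1 - 1/T2)
ln(k2/k1) = ln(1.543/0.104) = 2.697093
1/T1 - 1/T2 = 1/317 - 1/377 = 0.000502054239
Ea = 8.314 * 2.697093 / 0.000502054239
Ea = 44664 J/mol


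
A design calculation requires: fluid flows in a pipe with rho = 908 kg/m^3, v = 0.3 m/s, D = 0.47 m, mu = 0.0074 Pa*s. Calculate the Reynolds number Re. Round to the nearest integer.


Re = rho * v * D / mu
Re = 908 * 0.3 * 0.47 / 0.0074
Re = 128.028 / 0.0074
Re = 17301


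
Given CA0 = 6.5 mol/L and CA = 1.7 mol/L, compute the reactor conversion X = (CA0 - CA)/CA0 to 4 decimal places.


X = (CA0 - CA) / CA0
X = (6.5 - 1.7) / 6.5
X = 4.8 / 6.5
X = 0.7385


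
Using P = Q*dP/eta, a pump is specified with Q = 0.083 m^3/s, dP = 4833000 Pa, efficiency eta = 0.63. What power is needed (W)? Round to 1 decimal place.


P = Q * dP / eta
P = 0.083 * 4833000 / 0.63
P = 401139.0 / 0.63
P = 636728.6 W


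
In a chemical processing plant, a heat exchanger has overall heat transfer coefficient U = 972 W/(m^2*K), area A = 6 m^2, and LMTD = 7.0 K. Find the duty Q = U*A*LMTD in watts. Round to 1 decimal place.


Q = U * A * LMTD
Q = 972 * 6 * 7.0
Q = 40824.0 W


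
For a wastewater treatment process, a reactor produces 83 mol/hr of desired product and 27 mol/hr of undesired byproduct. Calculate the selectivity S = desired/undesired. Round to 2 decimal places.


S = desired product rate / undesired product rate
S = 83 / 27
S = 3.07


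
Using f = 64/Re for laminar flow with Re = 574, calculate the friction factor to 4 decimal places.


f = 64 / Re
f = 64 / 574
f = 0.1115


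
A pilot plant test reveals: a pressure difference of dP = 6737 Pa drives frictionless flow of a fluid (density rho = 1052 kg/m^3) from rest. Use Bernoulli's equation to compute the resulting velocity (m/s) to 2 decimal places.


v = sqrt(2*dP/rho)
v = sqrt(2*6737/1052)
v = sqrt(12.807985)
v = 3.58 m/s


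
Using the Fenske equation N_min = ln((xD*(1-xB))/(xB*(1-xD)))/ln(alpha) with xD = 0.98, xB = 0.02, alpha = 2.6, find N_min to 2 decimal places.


N_min = ln((xD*(1-xB))/(xB*(1-xD))) / ln(alpha)
Numerator inside ln: 0.9604 / 0.0004 = 2401.0
ln(2401.0) = 7.783641
ln(alpha) = ln(2.6) = 0.955511
N_min = 7.783641 / 0.955511 = 8.15


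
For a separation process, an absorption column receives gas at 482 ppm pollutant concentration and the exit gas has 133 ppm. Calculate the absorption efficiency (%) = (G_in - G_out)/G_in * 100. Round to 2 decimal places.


Efficiency = (G_in - G_out) / G_in * 100%
Efficiency = (482 - 133) / 482 * 100
Efficiency = 349 / 482 * 100
Efficiency = 72.41%


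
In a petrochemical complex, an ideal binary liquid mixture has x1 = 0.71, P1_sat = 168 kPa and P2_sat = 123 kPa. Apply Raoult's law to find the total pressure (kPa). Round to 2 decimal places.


P = x1*P1_sat + x2*P2_sat
x2 = 1 - x1 = 1 - 0.71 = 0.29
P = 0.71*168 + 0.29*123
P = 119.28 + 35.67
P = 154.95 kPa


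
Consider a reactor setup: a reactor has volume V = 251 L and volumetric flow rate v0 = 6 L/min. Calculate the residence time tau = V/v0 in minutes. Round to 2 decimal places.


tau = V / v0
tau = 251 / 6
tau = 41.83 min


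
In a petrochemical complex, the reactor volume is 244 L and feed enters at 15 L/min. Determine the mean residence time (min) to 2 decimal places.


tau = V / v0
tau = 244 / 15
tau = 16.27 min


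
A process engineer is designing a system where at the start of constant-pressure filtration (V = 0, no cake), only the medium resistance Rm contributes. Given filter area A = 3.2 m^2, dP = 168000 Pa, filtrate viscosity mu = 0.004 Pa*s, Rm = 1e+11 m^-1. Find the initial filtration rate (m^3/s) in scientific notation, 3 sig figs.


rate = A * dP / (mu * Rm)
rate = 3.2 * 168000 / (0.004 * 1e+11)
rate = 537600.0 / 4.000e+08
rate = 1.34e-03 m^3/s


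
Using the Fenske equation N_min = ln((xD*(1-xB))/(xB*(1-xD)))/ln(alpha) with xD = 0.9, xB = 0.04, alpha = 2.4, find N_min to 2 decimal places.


N_min = ln((xD*(1-xB))/(xB*(1-xD))) / ln(alpha)
Numerator inside ln: 0.864 / 0.004 = 216.0
ln(216.0) = 5.375278
ln(alpha) = ln(2.4) = 0.875469
N_min = 5.375278 / 0.875469 = 6.14


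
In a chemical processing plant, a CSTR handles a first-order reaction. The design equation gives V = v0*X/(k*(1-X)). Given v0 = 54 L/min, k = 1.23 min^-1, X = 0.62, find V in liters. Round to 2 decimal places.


V = v0 * X / (k * (1 - X))
V = 54 * 0.62 / (1.23 * (1 - 0.62))
V = 33.48 / (1.23 * 0.38)
V = 33.48 / 0.4674
V = 71.63 L


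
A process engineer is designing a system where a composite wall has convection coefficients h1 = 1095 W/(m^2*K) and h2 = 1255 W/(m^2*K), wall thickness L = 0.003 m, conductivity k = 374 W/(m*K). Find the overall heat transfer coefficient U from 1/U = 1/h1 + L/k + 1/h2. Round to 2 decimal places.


1/U = 1/h1 + L/k + 1/h2
1/U = 1/1095 + 0.003/374 + 1/1255
1/U = 0.000913242 + 8.0214e-06 + 0.0007968127
1/U = 0.0017180761
U = 582.05 W/(m^2*K)


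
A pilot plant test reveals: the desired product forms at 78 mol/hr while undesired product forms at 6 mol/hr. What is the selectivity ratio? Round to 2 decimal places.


S = desired product rate / undesired product rate
S = 78 / 6
S = 13.00


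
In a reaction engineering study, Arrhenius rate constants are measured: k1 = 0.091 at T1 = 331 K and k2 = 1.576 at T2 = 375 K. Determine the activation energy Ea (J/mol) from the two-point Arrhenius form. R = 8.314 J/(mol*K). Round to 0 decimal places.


Ea = R * ln(k2/k1) / (1/T1 - 1/T2)
ln(k2/k1) = ln(1.576/0.091) = 2.8517858
1/T1 - 1/T2 = 1/331 - 1/375 = 0.00035448137
Ea = 8.314 * 2.8517858 / 0.00035448137
Ea = 66886 J/mol


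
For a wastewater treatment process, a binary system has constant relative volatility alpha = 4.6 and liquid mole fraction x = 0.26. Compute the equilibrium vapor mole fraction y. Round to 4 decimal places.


y = alpha*x / (1 + (alpha-1)*x)
y = 4.6*0.26 / (1 + (4.6-1)*0.26)
y = 1.196 / (1 + 0.936)
y = 1.196 / 1.936
y = 0.6178


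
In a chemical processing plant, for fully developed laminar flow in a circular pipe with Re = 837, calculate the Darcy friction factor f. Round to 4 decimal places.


f = 64 / Re
f = 64 / 837
f = 0.0765


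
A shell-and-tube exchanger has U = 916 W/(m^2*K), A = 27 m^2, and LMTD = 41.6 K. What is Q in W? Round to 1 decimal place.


Q = U * A * LMTD
Q = 916 * 27 * 41.6
Q = 1028851.2 W


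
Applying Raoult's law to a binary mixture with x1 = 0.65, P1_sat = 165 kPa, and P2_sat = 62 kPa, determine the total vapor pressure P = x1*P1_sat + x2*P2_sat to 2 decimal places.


P = x1*P1_sat + x2*P2_sat
x2 = 1 - x1 = 1 - 0.65 = 0.35
P = 0.65*165 + 0.35*62
P = 107.25 + 21.7
P = 128.95 kPa


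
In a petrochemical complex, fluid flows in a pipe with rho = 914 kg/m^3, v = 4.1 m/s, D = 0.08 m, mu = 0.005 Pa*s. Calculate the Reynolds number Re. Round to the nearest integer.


Re = rho * v * D / mu
Re = 914 * 4.1 * 0.08 / 0.005
Re = 299.792 / 0.005
Re = 59958


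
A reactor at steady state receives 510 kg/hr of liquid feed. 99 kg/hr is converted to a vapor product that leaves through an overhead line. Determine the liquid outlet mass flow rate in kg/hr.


Steady-state mass balance on the main outlet: F_out = F_in - F_removed
F_out = 510 - 99
F_out = 411 kg/hr


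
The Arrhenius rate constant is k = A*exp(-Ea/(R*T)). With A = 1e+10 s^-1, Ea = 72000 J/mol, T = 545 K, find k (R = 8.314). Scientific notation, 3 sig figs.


k = A * exp(-Ea/(R*T))
k = 1e+10 * exp(-72000 / (8.314 * 545))
k = 1e+10 * exp(-15.890076)
k = 1.26e+03


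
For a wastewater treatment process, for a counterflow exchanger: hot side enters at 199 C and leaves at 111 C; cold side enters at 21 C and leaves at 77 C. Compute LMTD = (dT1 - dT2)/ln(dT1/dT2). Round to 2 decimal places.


dT1 = Th_in - Tc_out = 199 - 77 = 122
dT2 = Th_out - Tc_in = 111 - 21 = 90
LMTD = (dT1 - dT2) / ln(dT1/dT2)
LMTD = (122 - 90) / ln(122/90)
LMTD = 105.19 K


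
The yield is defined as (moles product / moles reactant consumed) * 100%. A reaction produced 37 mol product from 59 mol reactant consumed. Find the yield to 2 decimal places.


Yield = (moles product / moles consumed) * 100%
Yield = (37 / 59) * 100
Yield = 0.6271 * 100
Yield = 62.71%


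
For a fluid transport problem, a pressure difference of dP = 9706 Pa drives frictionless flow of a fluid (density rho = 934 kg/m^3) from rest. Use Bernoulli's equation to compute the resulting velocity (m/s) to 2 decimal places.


v = sqrt(2*dP/rho)
v = sqrt(2*9706/934)
v = sqrt(20.783726)
v = 4.56 m/s


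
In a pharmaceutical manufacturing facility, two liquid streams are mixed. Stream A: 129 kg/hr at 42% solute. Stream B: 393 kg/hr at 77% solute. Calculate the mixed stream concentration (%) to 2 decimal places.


Mass balance on solute: F1*x1 + F2*x2 = F3*x3
F3 = F1 + F2 = 129 + 393 = 522 kg/hr
x3 = (F1*x1 + F2*x2)/F3
x3 = (129*0.42 + 393*0.77) / 522
x3 = 68.35%


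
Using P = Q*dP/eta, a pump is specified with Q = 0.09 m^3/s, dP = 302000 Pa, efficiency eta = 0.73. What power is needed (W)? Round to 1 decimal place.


P = Q * dP / eta
P = 0.09 * 302000 / 0.73
P = 27180.0 / 0.73
P = 37232.9 W


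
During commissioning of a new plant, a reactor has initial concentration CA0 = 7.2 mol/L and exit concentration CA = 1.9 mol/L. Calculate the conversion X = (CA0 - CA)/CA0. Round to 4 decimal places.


X = (CA0 - CA) / CA0
X = (7.2 - 1.9) / 7.2
X = 5.3 / 7.2
X = 0.7361


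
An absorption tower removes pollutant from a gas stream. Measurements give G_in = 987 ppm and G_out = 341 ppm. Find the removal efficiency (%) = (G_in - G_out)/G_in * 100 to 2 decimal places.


Efficiency = (G_in - G_out) / G_in * 100%
Efficiency = (987 - 341) / 987 * 100
Efficiency = 646 / 987 * 100
Efficiency = 65.45%


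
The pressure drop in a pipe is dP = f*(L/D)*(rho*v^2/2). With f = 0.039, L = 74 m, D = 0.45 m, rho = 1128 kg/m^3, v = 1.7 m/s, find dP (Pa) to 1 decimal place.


dP = f * (L/D) * (rho*v^2/2)
dP = 0.039 * (74/0.45) * (1128*1.7^2/2)
L/D = 164.44444444
rho*v^2/2 = 1128*2.89/2 = 1629.96
dP = 0.039 * 164.44444444 * 1629.96
dP = 10453.5 Pa


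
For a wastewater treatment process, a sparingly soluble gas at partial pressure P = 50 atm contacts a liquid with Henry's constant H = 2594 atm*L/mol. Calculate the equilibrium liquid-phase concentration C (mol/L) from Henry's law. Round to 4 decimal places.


C = P / H
C = 50 / 2594
C = 0.0193 mol/L


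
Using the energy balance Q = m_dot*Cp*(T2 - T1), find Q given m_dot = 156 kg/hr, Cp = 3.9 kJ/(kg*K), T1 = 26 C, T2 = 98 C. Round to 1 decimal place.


Q = m_dot * Cp * (T2 - T1)
Q = 156 * 3.9 * (98 - 26)
Q = 156 * 3.9 * 72
Q = 43804.8 kJ/hr


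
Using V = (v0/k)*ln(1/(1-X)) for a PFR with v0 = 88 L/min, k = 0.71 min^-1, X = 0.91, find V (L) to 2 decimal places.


V = (v0/k) * ln(1/(1-X))
V = (88/0.71) * ln(1/(1-0.91))
V = 123.943662 * ln(11.111111)
V = 123.943662 * 2.407946
V = 298.45 L


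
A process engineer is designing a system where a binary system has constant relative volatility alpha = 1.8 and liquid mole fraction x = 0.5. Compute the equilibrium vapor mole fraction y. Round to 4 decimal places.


y = alpha*x / (1 + (alpha-1)*x)
y = 1.8*0.5 / (1 + (1.8-1)*0.5)
y = 0.9 / (1 + 0.4)
y = 0.9 / 1.4
y = 0.6429


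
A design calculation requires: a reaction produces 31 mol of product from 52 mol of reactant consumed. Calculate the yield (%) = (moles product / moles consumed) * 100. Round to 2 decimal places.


Yield = (moles product / moles consumed) * 100%
Yield = (31 / 52) * 100
Yield = 0.5962 * 100
Yield = 59.62%


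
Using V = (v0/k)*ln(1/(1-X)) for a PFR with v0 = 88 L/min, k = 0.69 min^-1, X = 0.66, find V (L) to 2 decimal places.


V = (v0/k) * ln(1/(1-X))
V = (88/0.69) * ln(1/(1-0.66))
V = 127.536232 * ln(2.941176)
V = 127.536232 * 1.07881
V = 137.59 L


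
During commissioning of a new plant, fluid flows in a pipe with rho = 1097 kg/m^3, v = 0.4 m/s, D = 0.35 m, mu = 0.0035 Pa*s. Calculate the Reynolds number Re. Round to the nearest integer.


Re = rho * v * D / mu
Re = 1097 * 0.4 * 0.35 / 0.0035
Re = 153.58 / 0.0035
Re = 43880


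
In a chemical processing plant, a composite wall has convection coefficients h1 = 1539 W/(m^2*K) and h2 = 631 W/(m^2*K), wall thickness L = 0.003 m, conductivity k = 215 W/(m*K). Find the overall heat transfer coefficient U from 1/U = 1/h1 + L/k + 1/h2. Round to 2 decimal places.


1/U = 1/h1 + L/k + 1/h2
1/U = 1/1539 + 0.003/215 + 1/631
1/U = 0.0006497726 + 1.39535e-05 + 0.0015847861
1/U = 0.0022485122
U = 444.74 W/(m^2*K)


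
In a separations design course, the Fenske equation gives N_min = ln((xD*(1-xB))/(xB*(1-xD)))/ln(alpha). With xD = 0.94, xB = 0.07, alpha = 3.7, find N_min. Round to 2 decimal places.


N_min = ln((xD*(1-xB))/(xB*(1-xD))) / ln(alpha)
Numerator inside ln: 0.8742 / 0.0042 = 208.142857
ln(208.142857) = 5.338225
ln(alpha) = ln(3.7) = 1.308333
N_min = 5.338225 / 1.308333 = 4.08


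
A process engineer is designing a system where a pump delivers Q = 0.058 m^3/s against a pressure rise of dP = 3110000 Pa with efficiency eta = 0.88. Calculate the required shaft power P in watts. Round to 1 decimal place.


P = Q * dP / eta
P = 0.058 * 3110000 / 0.88
P = 180380.0 / 0.88
P = 204977.3 W


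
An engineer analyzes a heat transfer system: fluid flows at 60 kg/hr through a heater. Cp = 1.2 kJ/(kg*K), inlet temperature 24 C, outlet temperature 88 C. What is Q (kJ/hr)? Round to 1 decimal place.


Q = m_dot * Cp * (T2 - T1)
Q = 60 * 1.2 * (88 - 24)
Q = 60 * 1.2 * 64
Q = 4608.0 kJ/hr


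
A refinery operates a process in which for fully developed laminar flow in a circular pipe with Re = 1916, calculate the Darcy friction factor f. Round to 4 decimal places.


f = 64 / Re
f = 64 / 1916
f = 0.0334


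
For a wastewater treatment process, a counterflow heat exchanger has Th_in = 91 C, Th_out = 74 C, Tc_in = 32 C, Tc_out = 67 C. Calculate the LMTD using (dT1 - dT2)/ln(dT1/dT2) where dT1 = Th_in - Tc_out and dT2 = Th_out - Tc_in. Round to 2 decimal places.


dT1 = Th_in - Tc_out = 91 - 67 = 24
dT2 = Th_out - Tc_in = 74 - 32 = 42
LMTD = (dT1 - dT2) / ln(dT1/dT2)
LMTD = (24 - 42) / ln(24/42)
LMTD = 32.16 K


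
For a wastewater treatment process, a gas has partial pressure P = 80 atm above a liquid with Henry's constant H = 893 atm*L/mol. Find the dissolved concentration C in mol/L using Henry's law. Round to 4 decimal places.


C = P / H
C = 80 / 893
C = 0.0896 mol/L


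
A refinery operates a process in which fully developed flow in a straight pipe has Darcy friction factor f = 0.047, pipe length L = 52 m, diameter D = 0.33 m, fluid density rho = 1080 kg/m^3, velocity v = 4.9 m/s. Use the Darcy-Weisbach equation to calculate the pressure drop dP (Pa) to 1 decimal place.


dP = f * (L/D) * (rho*v^2/2)
dP = 0.047 * (52/0.33) * (1080*4.9^2/2)
L/D = 157.57575758
rho*v^2/2 = 1080*24.01/2 = 12965.4
dP = 0.047 * 157.57575758 * 12965.4
dP = 96022.5 Pa


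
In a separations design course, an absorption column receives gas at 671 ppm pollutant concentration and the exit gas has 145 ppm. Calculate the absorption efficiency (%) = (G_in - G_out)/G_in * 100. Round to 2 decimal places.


Efficiency = (G_in - G_out) / G_in * 100%
Efficiency = (671 - 145) / 671 * 100
Efficiency = 526 / 671 * 100
Efficiency = 78.39%


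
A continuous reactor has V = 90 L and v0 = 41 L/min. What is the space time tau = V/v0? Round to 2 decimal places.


tau = V / v0
tau = 90 / 41
tau = 2.20 min


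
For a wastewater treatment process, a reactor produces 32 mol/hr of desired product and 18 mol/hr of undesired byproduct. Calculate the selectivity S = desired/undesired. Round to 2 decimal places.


S = desired product rate / undesired product rate
S = 32 / 18
S = 1.78


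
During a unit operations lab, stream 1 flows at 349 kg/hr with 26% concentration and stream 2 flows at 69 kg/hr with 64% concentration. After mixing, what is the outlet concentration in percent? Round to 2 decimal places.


Mass balance on solute: F1*x1 + F2*x2 = F3*x3
F3 = F1 + F2 = 349 + 69 = 418 kg/hr
x3 = (F1*x1 + F2*x2)/F3
x3 = (349*0.26 + 69*0.64) / 418
x3 = 32.27%


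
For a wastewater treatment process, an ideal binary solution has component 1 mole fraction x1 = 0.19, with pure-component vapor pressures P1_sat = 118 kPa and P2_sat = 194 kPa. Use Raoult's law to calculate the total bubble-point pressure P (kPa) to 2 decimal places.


P = x1*P1_sat + x2*P2_sat
x2 = 1 - x1 = 1 - 0.19 = 0.81
P = 0.19*118 + 0.81*194
P = 22.42 + 157.14
P = 179.56 kPa


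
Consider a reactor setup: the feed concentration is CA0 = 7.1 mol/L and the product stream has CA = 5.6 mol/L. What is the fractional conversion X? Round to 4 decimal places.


X = (CA0 - CA) / CA0
X = (7.1 - 5.6) / 7.1
X = 1.5 / 7.1
X = 0.2113


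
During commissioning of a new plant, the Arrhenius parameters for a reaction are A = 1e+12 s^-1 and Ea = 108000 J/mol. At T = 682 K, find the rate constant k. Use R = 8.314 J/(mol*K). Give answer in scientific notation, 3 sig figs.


k = A * exp(-Ea/(R*T))
k = 1e+12 * exp(-108000 / (8.314 * 682))
k = 1e+12 * exp(-19.047122)
k = 5.34e+03


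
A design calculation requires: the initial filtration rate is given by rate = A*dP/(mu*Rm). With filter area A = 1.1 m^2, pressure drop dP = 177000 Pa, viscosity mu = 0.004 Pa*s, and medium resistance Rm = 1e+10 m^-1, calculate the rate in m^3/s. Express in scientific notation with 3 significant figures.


rate = A * dP / (mu * Rm)
rate = 1.1 * 177000 / (0.004 * 1e+10)
rate = 194700.0 / 4.000e+07
rate = 4.87e-03 m^3/s


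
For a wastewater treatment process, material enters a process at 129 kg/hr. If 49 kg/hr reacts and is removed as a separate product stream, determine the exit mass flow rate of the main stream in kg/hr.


Steady-state mass balance on the main outlet: F_out = F_in - F_removed
F_out = 129 - 49
F_out = 80 kg/hr


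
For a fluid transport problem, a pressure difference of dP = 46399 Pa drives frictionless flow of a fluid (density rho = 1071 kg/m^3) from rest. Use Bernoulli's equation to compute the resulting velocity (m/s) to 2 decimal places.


v = sqrt(2*dP/rho)
v = sqrt(2*46399/1071)
v = sqrt(86.646125)
v = 9.31 m/s


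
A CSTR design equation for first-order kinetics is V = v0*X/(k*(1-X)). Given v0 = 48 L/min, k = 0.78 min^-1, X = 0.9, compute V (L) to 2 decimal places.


V = v0 * X / (k * (1 - X))
V = 48 * 0.9 / (0.78 * (1 - 0.9))
V = 43.2 / (0.78 * 0.1)
V = 43.2 / 0.078
V = 553.85 L


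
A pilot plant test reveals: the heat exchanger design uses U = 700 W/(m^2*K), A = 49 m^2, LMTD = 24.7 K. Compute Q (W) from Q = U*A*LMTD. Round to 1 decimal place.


Q = U * A * LMTD
Q = 700 * 49 * 24.7
Q = 847210.0 W


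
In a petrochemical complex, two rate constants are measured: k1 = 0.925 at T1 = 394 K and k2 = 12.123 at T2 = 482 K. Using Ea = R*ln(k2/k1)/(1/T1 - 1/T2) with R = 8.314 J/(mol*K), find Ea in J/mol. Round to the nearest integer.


Ea = R * ln(k2/k1) / (1/T1 - 1/T2)
ln(k2/k1) = ln(12.123/0.925) = 2.573066
1/T1 - 1/T2 = 1/394 - 1/482 = 0.000463382269
Ea = 8.314 * 2.573066 / 0.000463382269
Ea = 46166 J/mol


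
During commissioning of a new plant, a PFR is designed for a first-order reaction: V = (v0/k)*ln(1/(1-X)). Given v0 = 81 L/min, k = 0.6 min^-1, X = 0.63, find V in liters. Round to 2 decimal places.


V = (v0/k) * ln(1/(1-X))
V = (81/0.6) * ln(1/(1-0.63))
V = 135.0 * ln(2.702703)
V = 135.0 * 0.994252
V = 134.22 L


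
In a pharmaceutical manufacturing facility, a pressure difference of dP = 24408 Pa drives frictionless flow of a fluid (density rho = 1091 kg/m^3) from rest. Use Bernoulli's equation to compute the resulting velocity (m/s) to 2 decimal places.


v = sqrt(2*dP/rho)
v = sqrt(2*24408/1091)
v = sqrt(44.744271)
v = 6.69 m/s


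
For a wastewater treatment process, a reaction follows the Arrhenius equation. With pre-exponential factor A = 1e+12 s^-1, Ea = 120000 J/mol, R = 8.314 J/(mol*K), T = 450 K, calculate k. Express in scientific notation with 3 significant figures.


k = A * exp(-Ea/(R*T))
k = 1e+12 * exp(-120000 / (8.314 * 450))
k = 1e+12 * exp(-32.074413)
k = 1.18e-02


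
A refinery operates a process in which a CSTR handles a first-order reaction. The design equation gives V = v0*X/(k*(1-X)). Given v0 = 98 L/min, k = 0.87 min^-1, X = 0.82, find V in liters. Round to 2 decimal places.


V = v0 * X / (k * (1 - X))
V = 98 * 0.82 / (0.87 * (1 - 0.82))
V = 80.36 / (0.87 * 0.18)
V = 80.36 / 0.1566
V = 513.15 L


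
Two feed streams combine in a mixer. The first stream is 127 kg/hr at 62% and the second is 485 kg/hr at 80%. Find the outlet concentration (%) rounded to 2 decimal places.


Mass balance on solute: F1*x1 + F2*x2 = F3*x3
F3 = F1 + F2 = 127 + 485 = 612 kg/hr
x3 = (F1*x1 + F2*x2)/F3
x3 = (127*0.62 + 485*0.8) / 612
x3 = 76.26%


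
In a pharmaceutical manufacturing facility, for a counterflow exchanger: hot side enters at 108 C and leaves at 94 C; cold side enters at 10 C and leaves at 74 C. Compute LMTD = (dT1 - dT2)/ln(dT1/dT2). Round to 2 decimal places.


dT1 = Th_in - Tc_out = 108 - 74 = 34
dT2 = Th_out - Tc_in = 94 - 10 = 84
LMTD = (dT1 - dT2) / ln(dT1/dT2)
LMTD = (34 - 84) / ln(34/84)
LMTD = 55.28 K


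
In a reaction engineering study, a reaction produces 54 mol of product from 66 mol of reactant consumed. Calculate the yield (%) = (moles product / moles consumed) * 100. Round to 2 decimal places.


Yield = (moles product / moles consumed) * 100%
Yield = (54 / 66) * 100
Yield = 0.8182 * 100
Yield = 81.82%


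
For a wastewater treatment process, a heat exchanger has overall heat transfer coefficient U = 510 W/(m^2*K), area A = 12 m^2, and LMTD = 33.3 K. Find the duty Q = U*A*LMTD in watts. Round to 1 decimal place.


Q = U * A * LMTD
Q = 510 * 12 * 33.3
Q = 203796.0 W


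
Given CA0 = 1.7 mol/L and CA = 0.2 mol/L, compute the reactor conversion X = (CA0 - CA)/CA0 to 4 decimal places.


X = (CA0 - CA) / CA0
X = (1.7 - 0.2) / 1.7
X = 1.5 / 1.7
X = 0.8824


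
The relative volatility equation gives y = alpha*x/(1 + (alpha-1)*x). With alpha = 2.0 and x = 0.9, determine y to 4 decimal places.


y = alpha*x / (1 + (alpha-1)*x)
y = 2.0*0.9 / (1 + (2.0-1)*0.9)
y = 1.8 / (1 + 0.9)
y = 1.8 / 1.9
y = 0.9474


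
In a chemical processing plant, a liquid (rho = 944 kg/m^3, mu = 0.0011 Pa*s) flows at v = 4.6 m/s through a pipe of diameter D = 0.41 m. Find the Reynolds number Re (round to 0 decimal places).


Re = rho * v * D / mu
Re = 944 * 4.6 * 0.41 / 0.0011
Re = 1780.384 / 0.0011
Re = 1618531


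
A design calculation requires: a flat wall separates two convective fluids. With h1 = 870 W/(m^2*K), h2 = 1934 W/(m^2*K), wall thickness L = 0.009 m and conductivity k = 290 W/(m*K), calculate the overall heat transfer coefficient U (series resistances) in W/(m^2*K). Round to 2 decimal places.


1/U = 1/h1 + L/k + 1/h2
1/U = 1/870 + 0.009/290 + 1/1934
1/U = 0.0011494253 + 3.10345e-05 + 0.0005170631
1/U = 0.0016975229
U = 589.09 W/(m^2*K)


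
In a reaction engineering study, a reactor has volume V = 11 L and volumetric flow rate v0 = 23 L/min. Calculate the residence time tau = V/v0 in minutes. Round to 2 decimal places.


tau = V / v0
tau = 11 / 23
tau = 0.48 min


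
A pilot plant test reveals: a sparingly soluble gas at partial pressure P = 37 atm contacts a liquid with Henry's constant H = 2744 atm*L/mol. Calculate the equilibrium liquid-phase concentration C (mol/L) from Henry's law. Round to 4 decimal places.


C = P / H
C = 37 / 2744
C = 0.0135 mol/L


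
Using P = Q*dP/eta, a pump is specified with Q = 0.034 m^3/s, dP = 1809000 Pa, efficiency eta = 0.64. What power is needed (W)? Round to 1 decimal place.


P = Q * dP / eta
P = 0.034 * 1809000 / 0.64
P = 61506.0 / 0.64
P = 96103.1 W


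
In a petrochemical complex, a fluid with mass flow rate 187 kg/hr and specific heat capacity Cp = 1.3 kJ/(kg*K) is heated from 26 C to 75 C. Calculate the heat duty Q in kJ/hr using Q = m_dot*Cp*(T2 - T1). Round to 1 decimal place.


Q = m_dot * Cp * (T2 - T1)
Q = 187 * 1.3 * (75 - 26)
Q = 187 * 1.3 * 49
Q = 11911.9 kJ/hr


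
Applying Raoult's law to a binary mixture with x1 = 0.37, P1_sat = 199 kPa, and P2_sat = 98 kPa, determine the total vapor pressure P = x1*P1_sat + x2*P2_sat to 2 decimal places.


P = x1*P1_sat + x2*P2_sat
x2 = 1 - x1 = 1 - 0.37 = 0.63
P = 0.37*199 + 0.63*98
P = 73.63 + 61.74
P = 135.37 kPa


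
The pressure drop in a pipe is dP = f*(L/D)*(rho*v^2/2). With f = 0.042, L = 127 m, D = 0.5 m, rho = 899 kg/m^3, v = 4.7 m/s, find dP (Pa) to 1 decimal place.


dP = f * (L/D) * (rho*v^2/2)
dP = 0.042 * (127/0.5) * (899*4.7^2/2)
L/D = 254.0
rho*v^2/2 = 899*22.09/2 = 9929.455
dP = 0.042 * 254.0 * 9929.455
dP = 105927.4 Pa


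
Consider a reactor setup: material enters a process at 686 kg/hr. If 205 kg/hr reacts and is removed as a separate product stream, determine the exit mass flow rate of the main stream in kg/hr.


Steady-state mass balance on the main outlet: F_out = F_in - F_removed
F_out = 686 - 205
F_out = 481 kg/hr


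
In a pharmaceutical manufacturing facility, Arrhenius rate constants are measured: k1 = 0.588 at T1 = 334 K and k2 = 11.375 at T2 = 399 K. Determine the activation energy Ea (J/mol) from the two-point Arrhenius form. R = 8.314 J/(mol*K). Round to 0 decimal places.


Ea = R * ln(k2/k1) / (1/T1 - 1/T2)
ln(k2/k1) = ln(11.375/0.588) = 2.9624463
1/T1 - 1/T2 = 1/334 - 1/399 = 0.000487746312
Ea = 8.314 * 2.9624463 / 0.000487746312
Ea = 50497 J/mol


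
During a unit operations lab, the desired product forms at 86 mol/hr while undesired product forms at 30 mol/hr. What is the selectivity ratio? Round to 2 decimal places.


S = desired product rate / undesired product rate
S = 86 / 30
S = 2.87


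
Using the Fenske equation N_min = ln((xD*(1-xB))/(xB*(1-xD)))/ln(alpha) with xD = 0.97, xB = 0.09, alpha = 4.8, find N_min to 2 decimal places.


N_min = ln((xD*(1-xB))/(xB*(1-xD))) / ln(alpha)
Numerator inside ln: 0.8827 / 0.0027 = 326.925926
ln(326.925926) = 5.789734
ln(alpha) = ln(4.8) = 1.568616
N_min = 5.789734 / 1.568616 = 3.69


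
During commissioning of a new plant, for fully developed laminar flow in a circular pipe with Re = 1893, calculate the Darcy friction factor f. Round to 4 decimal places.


f = 64 / Re
f = 64 / 1893
f = 0.0338


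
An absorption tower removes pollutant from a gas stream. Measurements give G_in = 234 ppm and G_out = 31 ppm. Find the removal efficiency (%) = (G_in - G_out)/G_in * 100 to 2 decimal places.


Efficiency = (G_in - G_out) / G_in * 100%
Efficiency = (234 - 31) / 234 * 100
Efficiency = 203 / 234 * 100
Efficiency = 86.75%


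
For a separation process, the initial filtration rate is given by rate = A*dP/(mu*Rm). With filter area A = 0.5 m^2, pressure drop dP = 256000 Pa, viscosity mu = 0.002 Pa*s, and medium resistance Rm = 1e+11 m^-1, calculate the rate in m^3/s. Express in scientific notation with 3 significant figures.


rate = A * dP / (mu * Rm)
rate = 0.5 * 256000 / (0.002 * 1e+11)
rate = 128000.0 / 2.000e+08
rate = 6.40e-04 m^3/s


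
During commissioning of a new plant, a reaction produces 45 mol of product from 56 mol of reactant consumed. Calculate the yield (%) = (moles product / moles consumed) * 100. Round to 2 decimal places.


Yield = (moles product / moles consumed) * 100%
Yield = (45 / 56) * 100
Yield = 0.8036 * 100
Yield = 80.36%


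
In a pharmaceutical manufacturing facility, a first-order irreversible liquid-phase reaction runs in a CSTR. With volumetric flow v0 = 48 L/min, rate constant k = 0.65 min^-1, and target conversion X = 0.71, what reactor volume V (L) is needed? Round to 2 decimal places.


V = v0 * X / (k * (1 - X))
V = 48 * 0.71 / (0.65 * (1 - 0.71))
V = 34.08 / (0.65 * 0.29)
V = 34.08 / 0.1885
V = 180.80 L


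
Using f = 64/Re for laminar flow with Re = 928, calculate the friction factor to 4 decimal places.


f = 64 / Re
f = 64 / 928
f = 0.0690


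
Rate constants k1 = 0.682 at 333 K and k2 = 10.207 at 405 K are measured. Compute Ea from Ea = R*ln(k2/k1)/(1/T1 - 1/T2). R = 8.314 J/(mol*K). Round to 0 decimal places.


Ea = R * ln(k2/k1) / (1/T1 - 1/T2)
ln(k2/k1) = ln(10.207/0.682) = 2.7057994
1/T1 - 1/T2 = 1/333 - 1/405 = 0.000533867201
Ea = 8.314 * 2.7057994 / 0.000533867201
Ea = 42138 J/mol


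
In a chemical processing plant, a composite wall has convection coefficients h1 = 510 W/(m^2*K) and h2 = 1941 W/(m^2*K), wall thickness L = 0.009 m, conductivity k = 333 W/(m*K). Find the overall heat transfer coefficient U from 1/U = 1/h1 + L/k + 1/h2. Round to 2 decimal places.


1/U = 1/h1 + L/k + 1/h2
1/U = 1/510 + 0.009/333 + 1/1941
1/U = 0.0019607843 + 2.7027e-05 + 0.0005151984
1/U = 0.0025030097
U = 399.52 W/(m^2*K)


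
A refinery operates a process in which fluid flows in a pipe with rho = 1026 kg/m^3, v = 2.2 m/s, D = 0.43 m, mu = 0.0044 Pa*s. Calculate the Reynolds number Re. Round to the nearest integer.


Re = rho * v * D / mu
Re = 1026 * 2.2 * 0.43 / 0.0044
Re = 970.596 / 0.0044
Re = 220590


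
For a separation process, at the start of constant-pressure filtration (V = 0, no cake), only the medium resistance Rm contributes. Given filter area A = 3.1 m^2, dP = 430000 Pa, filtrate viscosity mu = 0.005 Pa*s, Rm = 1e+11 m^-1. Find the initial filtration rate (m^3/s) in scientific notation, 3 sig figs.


rate = A * dP / (mu * Rm)
rate = 3.1 * 430000 / (0.005 * 1e+11)
rate = 1333000.0 / 5.000e+08
rate = 2.67e-03 m^3/s


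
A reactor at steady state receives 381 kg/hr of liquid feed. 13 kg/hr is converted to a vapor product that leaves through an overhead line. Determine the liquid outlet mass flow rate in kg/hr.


Steady-state mass balance on the main outlet: F_out = F_in - F_removed
F_out = 381 - 13
F_out = 368 kg/hr


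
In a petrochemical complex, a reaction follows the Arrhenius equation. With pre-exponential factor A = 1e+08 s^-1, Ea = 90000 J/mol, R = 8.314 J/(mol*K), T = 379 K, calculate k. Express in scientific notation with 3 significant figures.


k = A * exp(-Ea/(R*T))
k = 1e+08 * exp(-90000 / (8.314 * 379))
k = 1e+08 * exp(-28.562307)
k = 3.94e-05


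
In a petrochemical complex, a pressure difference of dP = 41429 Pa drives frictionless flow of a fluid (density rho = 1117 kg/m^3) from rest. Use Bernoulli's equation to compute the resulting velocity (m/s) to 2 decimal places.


v = sqrt(2*dP/rho)
v = sqrt(2*41429/1117)
v = sqrt(74.179051)
v = 8.61 m/s


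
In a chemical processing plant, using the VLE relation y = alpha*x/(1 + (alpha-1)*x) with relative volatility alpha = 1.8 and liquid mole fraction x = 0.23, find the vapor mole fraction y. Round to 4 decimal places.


y = alpha*x / (1 + (alpha-1)*x)
y = 1.8*0.23 / (1 + (1.8-1)*0.23)
y = 0.414 / (1 + 0.184)
y = 0.414 / 1.184
y = 0.3497


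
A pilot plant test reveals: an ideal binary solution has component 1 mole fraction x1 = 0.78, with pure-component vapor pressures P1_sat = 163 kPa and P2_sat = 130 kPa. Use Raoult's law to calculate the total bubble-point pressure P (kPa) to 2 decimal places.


P = x1*P1_sat + x2*P2_sat
x2 = 1 - x1 = 1 - 0.78 = 0.22
P = 0.78*163 + 0.22*130
P = 127.14 + 28.6
P = 155.74 kPa


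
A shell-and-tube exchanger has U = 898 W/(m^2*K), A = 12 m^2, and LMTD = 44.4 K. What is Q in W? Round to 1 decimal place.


Q = U * A * LMTD
Q = 898 * 12 * 44.4
Q = 478454.4 W


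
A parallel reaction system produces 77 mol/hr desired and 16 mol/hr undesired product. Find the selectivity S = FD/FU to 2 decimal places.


S = desired product rate / undesired product rate
S = 77 / 16
S = 4.81


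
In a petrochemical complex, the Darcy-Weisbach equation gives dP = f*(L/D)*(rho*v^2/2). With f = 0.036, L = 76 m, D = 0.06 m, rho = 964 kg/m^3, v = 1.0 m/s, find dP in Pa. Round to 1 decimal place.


dP = f * (L/D) * (rho*v^2/2)
dP = 0.036 * (76/0.06) * (964*1.0^2/2)
L/D = 1266.66666667
rho*v^2/2 = 964*1.0/2 = 482.0
dP = 0.036 * 1266.66666667 * 482.0
dP = 21979.2 Pa


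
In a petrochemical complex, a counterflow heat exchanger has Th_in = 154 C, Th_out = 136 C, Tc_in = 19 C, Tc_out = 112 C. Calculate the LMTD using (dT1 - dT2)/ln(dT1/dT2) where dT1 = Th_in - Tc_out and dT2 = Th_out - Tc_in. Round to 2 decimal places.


dT1 = Th_in - Tc_out = 154 - 112 = 42
dT2 = Th_out - Tc_in = 136 - 19 = 117
LMTD = (dT1 - dT2) / ln(dT1/dT2)
LMTD = (42 - 117) / ln(42/117)
LMTD = 73.21 K


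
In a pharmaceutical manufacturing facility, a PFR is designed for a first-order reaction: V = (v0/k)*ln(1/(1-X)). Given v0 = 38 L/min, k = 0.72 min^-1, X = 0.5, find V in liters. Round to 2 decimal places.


V = (v0/k) * ln(1/(1-X))
V = (38/0.72) * ln(1/(1-0.5))
V = 52.777778 * ln(2.0)
V = 52.777778 * 0.693147
V = 36.58 L


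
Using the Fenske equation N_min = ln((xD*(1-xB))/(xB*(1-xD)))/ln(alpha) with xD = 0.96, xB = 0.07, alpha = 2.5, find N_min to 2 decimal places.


N_min = ln((xD*(1-xB))/(xB*(1-xD))) / ln(alpha)
Numerator inside ln: 0.8928 / 0.0028 = 318.857143
ln(318.857143) = 5.764743
ln(alpha) = ln(2.5) = 0.916291
N_min = 5.764743 / 0.916291 = 6.29


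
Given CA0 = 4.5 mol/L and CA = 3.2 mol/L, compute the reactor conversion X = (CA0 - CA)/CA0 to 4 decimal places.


X = (CA0 - CA) / CA0
X = (4.5 - 3.2) / 4.5
X = 1.3 / 4.5
X = 0.2889


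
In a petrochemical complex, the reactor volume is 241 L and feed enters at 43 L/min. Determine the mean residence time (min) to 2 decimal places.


tau = V / v0
tau = 241 / 43
tau = 5.60 min


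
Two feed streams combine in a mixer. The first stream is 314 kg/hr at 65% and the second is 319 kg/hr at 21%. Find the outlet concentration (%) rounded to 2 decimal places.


Mass balance on solute: F1*x1 + F2*x2 = F3*x3
F3 = F1 + F2 = 314 + 319 = 633 kg/hr
x3 = (F1*x1 + F2*x2)/F3
x3 = (314*0.65 + 319*0.21) / 633
x3 = 42.83%


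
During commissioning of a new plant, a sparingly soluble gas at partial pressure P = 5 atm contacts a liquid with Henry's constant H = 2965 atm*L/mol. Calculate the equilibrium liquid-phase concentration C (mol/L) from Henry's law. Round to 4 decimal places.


C = P / H
C = 5 / 2965
C = 0.0017 mol/L


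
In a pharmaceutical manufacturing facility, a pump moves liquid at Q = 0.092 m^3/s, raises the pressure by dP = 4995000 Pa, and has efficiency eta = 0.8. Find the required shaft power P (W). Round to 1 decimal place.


P = Q * dP / eta
P = 0.092 * 4995000 / 0.8
P = 459540.0 / 0.8
P = 574425.0 W


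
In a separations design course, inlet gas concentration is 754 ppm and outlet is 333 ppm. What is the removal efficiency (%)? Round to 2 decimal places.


Efficiency = (G_in - G_out) / G_in * 100%
Efficiency = (754 - 333) / 754 * 100
Efficiency = 421 / 754 * 100
Efficiency = 55.84%


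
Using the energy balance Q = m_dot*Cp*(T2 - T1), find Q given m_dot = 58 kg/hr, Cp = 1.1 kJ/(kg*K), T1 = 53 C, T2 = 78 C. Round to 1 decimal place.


Q = m_dot * Cp * (T2 - T1)
Q = 58 * 1.1 * (78 - 53)
Q = 58 * 1.1 * 25
Q = 1595.0 kJ/hr


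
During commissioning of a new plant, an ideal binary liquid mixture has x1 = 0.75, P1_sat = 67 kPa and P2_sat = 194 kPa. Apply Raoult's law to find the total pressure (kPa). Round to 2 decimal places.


P = x1*P1_sat + x2*P2_sat
x2 = 1 - x1 = 1 - 0.75 = 0.25
P = 0.75*67 + 0.25*194
P = 50.25 + 48.5
P = 98.75 kPa


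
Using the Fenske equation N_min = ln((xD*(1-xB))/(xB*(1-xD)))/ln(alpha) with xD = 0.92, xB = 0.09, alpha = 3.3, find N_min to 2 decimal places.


N_min = ln((xD*(1-xB))/(xB*(1-xD))) / ln(alpha)
Numerator inside ln: 0.8372 / 0.0072 = 116.277778
ln(116.277778) = 4.755982
ln(alpha) = ln(3.3) = 1.193922
N_min = 4.755982 / 1.193922 = 3.98


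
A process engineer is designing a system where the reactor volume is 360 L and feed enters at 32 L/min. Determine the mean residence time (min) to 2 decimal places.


tau = V / v0
tau = 360 / 32
tau = 11.25 min


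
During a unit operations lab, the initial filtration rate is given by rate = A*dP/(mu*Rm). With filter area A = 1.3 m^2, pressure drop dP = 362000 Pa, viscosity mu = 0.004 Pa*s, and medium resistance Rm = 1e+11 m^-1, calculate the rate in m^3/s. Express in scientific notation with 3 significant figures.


rate = A * dP / (mu * Rm)
rate = 1.3 * 362000 / (0.004 * 1e+11)
rate = 470600.0 / 4.000e+08
rate = 1.18e-03 m^3/s


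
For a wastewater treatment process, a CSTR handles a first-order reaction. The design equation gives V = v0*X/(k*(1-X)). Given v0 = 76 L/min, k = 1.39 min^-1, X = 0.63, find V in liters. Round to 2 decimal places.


V = v0 * X / (k * (1 - X))
V = 76 * 0.63 / (1.39 * (1 - 0.63))
V = 47.88 / (1.39 * 0.37)
V = 47.88 / 0.5143
V = 93.10 L


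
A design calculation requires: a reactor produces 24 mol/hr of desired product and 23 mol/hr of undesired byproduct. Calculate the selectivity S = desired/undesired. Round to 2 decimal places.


S = desired product rate / undesired product rate
S = 24 / 23
S = 1.04


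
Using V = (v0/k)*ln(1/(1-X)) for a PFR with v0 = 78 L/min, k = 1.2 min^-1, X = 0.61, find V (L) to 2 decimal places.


V = (v0/k) * ln(1/(1-X))
V = (78/1.2) * ln(1/(1-0.61))
V = 65.0 * ln(2.564103)
V = 65.0 * 0.941609
V = 61.20 L


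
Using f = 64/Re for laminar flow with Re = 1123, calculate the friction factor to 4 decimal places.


f = 64 / Re
f = 64 / 1123
f = 0.0570


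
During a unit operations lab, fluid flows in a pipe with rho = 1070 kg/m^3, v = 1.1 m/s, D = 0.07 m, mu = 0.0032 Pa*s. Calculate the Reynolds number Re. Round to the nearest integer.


Re = rho * v * D / mu
Re = 1070 * 1.1 * 0.07 / 0.0032
Re = 82.39 / 0.0032
Re = 25747


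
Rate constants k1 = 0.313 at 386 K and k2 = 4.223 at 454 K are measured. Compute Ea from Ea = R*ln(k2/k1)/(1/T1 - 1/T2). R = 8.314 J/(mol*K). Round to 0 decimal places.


Ea = R * ln(k2/k1) / (1/T1 - 1/T2)
ln(k2/k1) = ln(4.223/0.313) = 2.6020979
1/T1 - 1/T2 = 1/386 - 1/454 = 0.000388030403
Ea = 8.314 * 2.6020979 / 0.000388030403
Ea = 55753 J/mol


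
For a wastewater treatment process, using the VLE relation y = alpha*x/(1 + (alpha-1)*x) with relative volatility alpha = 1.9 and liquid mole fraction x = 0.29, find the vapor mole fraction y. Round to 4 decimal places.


y = alpha*x / (1 + (alpha-1)*x)
y = 1.9*0.29 / (1 + (1.9-1)*0.29)
y = 0.551 / (1 + 0.261)
y = 0.551 / 1.261
y = 0.4370


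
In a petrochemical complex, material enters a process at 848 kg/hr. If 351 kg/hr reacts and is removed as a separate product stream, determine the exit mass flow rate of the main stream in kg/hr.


Steady-state mass balance on the main outlet: F_out = F_in - F_removed
F_out = 848 - 351
F_out = 497 kg/hr
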